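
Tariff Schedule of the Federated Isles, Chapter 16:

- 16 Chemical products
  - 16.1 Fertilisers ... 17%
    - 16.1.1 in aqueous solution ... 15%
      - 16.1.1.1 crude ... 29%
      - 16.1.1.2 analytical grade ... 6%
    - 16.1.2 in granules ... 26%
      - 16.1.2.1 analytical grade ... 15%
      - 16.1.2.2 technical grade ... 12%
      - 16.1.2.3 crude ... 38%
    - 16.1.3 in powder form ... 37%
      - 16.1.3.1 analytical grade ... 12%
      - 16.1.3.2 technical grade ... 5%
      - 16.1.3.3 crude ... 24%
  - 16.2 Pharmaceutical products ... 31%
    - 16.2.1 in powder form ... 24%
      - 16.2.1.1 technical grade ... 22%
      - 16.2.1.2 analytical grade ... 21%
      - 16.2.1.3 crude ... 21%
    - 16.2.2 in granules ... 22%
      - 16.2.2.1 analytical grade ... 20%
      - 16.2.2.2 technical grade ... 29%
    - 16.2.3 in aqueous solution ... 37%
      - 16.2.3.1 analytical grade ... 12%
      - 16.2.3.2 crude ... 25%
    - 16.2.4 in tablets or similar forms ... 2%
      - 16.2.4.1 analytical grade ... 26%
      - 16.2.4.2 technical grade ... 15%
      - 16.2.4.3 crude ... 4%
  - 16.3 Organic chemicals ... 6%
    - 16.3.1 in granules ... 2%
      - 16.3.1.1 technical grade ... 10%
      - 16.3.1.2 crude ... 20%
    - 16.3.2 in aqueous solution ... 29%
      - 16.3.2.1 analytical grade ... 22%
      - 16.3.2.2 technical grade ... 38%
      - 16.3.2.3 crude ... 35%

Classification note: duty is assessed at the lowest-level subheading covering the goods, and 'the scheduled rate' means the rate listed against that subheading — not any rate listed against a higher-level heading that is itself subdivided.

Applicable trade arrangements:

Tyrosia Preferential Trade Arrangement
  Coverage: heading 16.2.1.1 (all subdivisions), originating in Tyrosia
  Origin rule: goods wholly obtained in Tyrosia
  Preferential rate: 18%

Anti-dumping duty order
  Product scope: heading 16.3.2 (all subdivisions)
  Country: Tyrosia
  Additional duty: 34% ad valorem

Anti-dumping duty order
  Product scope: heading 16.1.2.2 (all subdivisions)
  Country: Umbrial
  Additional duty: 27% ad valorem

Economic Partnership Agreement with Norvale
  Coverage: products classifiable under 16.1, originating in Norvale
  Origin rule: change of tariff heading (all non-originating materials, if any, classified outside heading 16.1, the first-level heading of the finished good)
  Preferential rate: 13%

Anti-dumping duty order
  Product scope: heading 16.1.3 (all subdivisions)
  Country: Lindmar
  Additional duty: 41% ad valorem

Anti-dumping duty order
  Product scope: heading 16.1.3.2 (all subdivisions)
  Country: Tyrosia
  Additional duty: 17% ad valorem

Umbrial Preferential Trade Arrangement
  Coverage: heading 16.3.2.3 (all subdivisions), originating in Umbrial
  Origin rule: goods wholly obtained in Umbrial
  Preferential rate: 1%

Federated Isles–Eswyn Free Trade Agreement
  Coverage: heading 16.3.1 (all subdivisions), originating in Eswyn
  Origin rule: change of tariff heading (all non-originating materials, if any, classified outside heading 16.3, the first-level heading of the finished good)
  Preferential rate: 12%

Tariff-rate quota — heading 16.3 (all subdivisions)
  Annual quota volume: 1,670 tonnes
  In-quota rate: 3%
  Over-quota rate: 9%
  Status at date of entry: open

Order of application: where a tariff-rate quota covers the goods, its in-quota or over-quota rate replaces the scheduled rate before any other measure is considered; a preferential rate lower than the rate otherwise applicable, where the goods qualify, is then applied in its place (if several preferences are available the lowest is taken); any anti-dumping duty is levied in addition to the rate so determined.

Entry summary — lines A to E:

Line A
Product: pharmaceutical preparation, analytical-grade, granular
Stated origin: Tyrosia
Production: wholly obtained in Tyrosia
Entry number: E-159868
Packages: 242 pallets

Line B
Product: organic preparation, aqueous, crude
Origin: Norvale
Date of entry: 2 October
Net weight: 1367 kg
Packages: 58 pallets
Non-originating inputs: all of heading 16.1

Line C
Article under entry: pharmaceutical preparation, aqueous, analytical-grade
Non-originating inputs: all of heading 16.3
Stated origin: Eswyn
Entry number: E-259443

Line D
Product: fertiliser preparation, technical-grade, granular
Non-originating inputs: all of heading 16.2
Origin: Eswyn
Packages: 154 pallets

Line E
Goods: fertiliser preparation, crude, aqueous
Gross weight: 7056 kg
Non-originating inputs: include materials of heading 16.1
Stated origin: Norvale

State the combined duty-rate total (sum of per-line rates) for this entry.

Line A: pharmaceutical → 16.2; granular → 16.2.2; analytical-grade → 16.2.2.1. Scheduled 20%. Tyrosia agreement on 16.2.1.1: 16.2.2.1 not covered. → 20%.
Line B: organic → 16.3; aqueous → 16.3.2; crude → 16.3.2.3. Scheduled 35%. quota on 16.3 open → in-quota 3%; Norvale agreement on 16.1: 16.3.2.3 not covered. → 3%.
Line C: pharmaceutical → 16.2; aqueous → 16.2.3; analytical-grade → 16.2.3.1. Scheduled 12%. Eswyn agreement on 16.3.1: 16.2.3.1 not covered. → 12%.
Line D: fertiliser → 16.1; granular → 16.1.2; technical-grade → 16.1.2.2. Scheduled 12%. Eswyn agreement on 16.3.1: 16.1.2.2 not covered. → 12%.
Line E: fertiliser → 16.1; aqueous → 16.1.1; crude → 16.1.1.1. Scheduled 29%. Norvale agreement on 16.1: CTH not met. → 29%.
Sum: 20% + 3% + 12% + 12% + 29% = 76%.

76%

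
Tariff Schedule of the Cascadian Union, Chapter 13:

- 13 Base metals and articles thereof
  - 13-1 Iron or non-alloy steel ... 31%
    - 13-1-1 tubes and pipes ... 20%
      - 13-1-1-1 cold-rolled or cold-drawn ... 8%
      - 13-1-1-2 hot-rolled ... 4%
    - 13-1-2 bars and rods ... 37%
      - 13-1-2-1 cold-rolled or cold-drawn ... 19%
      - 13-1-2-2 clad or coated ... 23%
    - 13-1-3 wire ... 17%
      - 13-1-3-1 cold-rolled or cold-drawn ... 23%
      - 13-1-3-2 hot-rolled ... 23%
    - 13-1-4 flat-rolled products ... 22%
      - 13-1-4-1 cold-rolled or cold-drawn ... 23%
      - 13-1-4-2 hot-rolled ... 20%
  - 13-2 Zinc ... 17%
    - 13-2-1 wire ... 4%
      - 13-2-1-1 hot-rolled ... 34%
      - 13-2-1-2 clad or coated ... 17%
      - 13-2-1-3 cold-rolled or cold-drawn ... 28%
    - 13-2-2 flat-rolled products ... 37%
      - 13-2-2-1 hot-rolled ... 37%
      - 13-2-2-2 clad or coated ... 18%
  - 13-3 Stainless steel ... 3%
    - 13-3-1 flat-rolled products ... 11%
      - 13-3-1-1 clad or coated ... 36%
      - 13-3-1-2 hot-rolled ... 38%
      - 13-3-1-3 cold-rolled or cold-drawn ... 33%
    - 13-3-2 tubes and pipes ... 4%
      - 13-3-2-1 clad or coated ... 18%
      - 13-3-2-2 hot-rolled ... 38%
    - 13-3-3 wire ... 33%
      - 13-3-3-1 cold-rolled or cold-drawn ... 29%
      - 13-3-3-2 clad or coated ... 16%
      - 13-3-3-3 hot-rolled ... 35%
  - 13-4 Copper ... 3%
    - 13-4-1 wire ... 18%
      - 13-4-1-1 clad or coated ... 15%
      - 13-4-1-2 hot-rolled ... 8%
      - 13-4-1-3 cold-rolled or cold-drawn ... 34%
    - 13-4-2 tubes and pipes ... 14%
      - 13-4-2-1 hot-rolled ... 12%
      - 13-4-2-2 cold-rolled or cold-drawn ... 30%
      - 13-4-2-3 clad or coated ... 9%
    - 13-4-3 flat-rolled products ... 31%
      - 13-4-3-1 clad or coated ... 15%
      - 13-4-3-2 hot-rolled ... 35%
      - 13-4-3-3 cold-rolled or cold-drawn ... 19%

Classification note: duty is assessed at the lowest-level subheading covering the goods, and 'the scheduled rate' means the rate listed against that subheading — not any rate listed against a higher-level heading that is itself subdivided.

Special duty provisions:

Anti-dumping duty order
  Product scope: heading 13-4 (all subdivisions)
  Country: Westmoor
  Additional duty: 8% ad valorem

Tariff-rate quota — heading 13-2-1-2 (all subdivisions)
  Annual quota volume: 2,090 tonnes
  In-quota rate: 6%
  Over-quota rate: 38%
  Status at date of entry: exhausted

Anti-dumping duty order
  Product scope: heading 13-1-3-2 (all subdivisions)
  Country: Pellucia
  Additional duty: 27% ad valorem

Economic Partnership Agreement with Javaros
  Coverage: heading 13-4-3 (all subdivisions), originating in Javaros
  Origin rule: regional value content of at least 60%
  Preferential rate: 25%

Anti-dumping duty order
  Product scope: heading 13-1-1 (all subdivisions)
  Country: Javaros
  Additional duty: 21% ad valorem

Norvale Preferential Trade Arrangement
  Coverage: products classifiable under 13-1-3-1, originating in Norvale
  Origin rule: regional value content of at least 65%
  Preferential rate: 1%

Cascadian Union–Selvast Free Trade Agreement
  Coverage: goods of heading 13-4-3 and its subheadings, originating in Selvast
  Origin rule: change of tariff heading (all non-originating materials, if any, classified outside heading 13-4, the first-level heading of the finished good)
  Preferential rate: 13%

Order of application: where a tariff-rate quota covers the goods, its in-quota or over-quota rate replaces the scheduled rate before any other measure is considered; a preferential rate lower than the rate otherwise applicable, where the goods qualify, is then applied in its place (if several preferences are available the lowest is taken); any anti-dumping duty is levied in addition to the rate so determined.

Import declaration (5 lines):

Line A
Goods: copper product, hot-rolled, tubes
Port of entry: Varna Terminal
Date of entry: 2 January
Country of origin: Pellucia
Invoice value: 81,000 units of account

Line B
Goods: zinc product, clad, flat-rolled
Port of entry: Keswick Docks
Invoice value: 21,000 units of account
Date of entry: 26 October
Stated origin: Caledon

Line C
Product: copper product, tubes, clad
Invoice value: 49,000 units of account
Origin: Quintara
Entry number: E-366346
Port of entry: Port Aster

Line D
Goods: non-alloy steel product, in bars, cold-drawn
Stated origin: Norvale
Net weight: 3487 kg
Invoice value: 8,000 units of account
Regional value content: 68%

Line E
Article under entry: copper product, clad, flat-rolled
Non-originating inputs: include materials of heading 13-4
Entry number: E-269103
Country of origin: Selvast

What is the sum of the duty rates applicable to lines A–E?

73%

Line A: copper → 13-4; tubes → 13-4-2; hot-rolled → 13-4-2-1. Scheduled 12%. No special measure applies. → 12%.
Line B: zinc → 13-2; flat-rolled → 13-2-2; clad → 13-2-2-2. Scheduled 18%. No special measure applies. → 18%.
Line C: copper → 13-4; tubes → 13-4-2; clad → 13-4-2-3. Scheduled 9%. No special measure applies. → 9%.
Line D: non-alloy steel → 13-1; in bars → 13-1-2; cold-drawn → 13-1-2-1. Scheduled 19%. Norvale agreement on 13-1-3-1: 13-1-2-1 not covered. → 19%.
Line E: copper → 13-4; flat-rolled → 13-4-3; clad → 13-4-3-1. Scheduled 15%. Selvast agreement on 13-4-3: CTH not met. → 15%.
Sum: 12% + 18% + 9% + 19% + 15% = 73%.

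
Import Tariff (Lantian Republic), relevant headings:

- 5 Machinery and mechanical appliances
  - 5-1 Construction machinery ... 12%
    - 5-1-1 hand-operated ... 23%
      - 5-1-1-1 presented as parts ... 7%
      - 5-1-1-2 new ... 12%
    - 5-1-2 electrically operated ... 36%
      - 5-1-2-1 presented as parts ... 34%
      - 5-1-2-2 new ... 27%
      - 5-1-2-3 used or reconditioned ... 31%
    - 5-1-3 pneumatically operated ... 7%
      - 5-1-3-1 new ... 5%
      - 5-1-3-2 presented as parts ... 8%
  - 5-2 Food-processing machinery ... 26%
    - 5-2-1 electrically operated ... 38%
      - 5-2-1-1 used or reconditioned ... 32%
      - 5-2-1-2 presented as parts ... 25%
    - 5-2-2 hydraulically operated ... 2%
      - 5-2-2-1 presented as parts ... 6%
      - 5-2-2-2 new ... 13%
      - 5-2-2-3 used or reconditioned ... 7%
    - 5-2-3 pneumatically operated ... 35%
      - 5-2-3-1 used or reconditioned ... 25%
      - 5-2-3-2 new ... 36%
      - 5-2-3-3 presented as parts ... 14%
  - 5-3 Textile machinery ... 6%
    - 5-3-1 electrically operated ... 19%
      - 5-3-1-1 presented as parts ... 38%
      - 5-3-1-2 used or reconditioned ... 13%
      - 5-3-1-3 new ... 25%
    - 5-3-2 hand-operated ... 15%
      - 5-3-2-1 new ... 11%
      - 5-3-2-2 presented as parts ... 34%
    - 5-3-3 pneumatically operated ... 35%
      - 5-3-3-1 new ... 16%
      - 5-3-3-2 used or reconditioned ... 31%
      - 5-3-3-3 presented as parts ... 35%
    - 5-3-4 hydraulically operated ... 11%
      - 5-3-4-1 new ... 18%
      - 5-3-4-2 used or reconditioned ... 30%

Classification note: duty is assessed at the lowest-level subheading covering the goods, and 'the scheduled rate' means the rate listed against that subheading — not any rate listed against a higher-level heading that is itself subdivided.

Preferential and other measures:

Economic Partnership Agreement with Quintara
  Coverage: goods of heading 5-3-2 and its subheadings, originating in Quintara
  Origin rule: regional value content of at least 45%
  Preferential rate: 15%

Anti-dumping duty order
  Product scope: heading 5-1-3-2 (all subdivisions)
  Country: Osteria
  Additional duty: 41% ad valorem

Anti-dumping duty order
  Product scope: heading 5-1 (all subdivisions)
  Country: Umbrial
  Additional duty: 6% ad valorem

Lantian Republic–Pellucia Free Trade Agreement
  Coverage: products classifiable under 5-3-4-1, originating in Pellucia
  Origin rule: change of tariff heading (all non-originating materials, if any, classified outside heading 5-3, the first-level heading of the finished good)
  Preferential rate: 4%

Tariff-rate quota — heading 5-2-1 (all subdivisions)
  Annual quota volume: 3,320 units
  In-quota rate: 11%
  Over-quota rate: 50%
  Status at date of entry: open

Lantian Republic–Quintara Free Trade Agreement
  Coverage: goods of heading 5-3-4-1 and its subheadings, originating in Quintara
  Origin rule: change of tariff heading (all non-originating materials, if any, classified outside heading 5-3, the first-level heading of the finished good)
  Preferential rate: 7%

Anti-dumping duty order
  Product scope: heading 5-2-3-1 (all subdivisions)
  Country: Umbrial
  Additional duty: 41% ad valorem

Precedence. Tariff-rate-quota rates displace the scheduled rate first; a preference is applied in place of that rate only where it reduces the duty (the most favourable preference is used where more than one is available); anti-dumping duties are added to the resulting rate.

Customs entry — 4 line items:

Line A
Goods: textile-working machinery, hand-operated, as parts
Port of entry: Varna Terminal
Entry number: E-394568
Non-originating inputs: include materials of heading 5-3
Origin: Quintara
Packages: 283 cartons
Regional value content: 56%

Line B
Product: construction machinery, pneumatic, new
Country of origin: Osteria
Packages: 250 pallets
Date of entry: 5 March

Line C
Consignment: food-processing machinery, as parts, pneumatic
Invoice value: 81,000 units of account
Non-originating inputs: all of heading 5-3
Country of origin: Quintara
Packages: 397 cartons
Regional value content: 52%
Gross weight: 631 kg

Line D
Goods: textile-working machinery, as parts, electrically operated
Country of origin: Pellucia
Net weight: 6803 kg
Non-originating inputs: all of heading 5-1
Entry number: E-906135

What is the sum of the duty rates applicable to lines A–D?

72%

Line A: textile-working → 5-3; hand-operated → 5-3-2; as parts → 5-3-2-2. Scheduled 34%. Quintara agreement on 5-3-2: RVC ≥ 45% → 15% available; Quintara agreement on 5-3-4-1: 5-3-2-2 not covered; preferential 15%. → 15%.
Line B: construction → 5-1; pneumatic → 5-1-3; new → 5-1-3-1. Scheduled 5%. No special measure applies. → 5%.
Line C: food-processing → 5-2; pneumatic → 5-2-3; as parts → 5-2-3-3. Scheduled 14%. Quintara agreement on 5-3-2: 5-2-3-3 not covered; Quintara agreement on 5-3-4-1: 5-2-3-3 not covered. → 14%.
Line D: textile-working → 5-3; electrically operated → 5-3-1; as parts → 5-3-1-1. Scheduled 38%. Pellucia agreement on 5-3-4-1: 5-3-1-1 not covered. → 38%.
Sum: 15% + 5% + 14% + 38% = 72%.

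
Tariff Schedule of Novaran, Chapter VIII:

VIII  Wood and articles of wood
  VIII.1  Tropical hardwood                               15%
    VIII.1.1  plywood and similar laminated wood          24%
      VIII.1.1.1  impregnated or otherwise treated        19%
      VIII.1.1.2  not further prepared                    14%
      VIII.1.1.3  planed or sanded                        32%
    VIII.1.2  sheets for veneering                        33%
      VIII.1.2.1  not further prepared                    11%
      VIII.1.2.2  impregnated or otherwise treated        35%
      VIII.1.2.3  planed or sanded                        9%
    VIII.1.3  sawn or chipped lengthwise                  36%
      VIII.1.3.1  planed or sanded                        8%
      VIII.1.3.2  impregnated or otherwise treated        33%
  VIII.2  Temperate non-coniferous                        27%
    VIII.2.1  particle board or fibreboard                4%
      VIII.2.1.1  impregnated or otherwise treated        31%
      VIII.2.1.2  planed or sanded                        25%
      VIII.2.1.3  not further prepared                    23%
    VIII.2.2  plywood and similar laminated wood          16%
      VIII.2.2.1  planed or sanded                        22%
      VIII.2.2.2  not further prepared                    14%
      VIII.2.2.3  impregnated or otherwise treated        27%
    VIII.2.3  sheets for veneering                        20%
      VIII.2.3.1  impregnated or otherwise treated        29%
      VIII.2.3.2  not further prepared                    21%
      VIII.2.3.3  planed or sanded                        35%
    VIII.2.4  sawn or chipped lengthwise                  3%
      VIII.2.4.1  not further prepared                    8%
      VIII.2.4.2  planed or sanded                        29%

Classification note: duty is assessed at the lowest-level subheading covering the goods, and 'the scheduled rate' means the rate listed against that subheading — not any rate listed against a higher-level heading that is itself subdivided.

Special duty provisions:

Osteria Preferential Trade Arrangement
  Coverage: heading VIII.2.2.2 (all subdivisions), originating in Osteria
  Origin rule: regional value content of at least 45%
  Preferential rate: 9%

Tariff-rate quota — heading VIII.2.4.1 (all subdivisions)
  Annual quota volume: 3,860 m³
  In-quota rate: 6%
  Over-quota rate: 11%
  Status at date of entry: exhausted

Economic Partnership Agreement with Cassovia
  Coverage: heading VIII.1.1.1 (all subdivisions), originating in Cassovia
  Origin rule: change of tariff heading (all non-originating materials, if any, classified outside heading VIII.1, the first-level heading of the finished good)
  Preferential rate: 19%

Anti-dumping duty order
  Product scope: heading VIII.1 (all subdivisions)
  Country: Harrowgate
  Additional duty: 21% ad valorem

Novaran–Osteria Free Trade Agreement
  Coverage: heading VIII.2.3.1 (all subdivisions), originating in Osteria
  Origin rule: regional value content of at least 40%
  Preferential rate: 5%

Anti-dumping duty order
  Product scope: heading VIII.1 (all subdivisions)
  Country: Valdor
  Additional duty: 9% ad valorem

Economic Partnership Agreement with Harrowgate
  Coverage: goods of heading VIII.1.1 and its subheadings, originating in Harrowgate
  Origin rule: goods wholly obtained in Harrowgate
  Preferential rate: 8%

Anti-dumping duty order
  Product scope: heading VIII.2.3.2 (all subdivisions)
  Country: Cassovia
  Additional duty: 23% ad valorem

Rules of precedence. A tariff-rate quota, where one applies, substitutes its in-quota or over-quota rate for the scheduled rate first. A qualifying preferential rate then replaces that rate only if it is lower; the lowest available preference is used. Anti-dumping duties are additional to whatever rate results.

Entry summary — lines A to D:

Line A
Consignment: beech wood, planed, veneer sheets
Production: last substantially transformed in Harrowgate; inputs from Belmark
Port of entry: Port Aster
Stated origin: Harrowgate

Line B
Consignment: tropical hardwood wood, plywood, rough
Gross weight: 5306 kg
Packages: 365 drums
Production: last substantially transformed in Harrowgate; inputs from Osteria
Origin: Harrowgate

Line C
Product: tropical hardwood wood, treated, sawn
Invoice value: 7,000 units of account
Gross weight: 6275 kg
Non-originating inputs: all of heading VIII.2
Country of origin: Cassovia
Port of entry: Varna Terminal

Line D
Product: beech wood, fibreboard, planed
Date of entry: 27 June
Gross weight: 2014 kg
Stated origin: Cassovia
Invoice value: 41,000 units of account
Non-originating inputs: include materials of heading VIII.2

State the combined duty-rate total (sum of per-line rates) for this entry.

128%

Line A: beech → VIII.2; veneer sheets → VIII.2.3; planed → VIII.2.3.3. Scheduled 35%. Harrowgate agreement on VIII.1.1: VIII.2.3.3 not covered. → 35%.
Line B: tropical hardwood → VIII.1; plywood → VIII.1.1; rough → VIII.1.1.2. Scheduled 14%. Harrowgate agreement on VIII.1.1: not wholly obtained; anti-dumping (Harrowgate, VIII.1): +21%; total 14% + 21% = 35%. → 35%.
Line C: tropical hardwood → VIII.1; sawn → VIII.1.3; treated → VIII.1.3.2. Scheduled 33%. Cassovia agreement on VIII.1.1.1: VIII.1.3.2 not covered. → 33%.
Line D: beech → VIII.2; fibreboard → VIII.2.1; planed → VIII.2.1.2. Scheduled 25%. Cassovia agreement on VIII.1.1.1: VIII.2.1.2 not covered. → 25%.
Sum: 35% + 35% + 33% + 25% = 128%.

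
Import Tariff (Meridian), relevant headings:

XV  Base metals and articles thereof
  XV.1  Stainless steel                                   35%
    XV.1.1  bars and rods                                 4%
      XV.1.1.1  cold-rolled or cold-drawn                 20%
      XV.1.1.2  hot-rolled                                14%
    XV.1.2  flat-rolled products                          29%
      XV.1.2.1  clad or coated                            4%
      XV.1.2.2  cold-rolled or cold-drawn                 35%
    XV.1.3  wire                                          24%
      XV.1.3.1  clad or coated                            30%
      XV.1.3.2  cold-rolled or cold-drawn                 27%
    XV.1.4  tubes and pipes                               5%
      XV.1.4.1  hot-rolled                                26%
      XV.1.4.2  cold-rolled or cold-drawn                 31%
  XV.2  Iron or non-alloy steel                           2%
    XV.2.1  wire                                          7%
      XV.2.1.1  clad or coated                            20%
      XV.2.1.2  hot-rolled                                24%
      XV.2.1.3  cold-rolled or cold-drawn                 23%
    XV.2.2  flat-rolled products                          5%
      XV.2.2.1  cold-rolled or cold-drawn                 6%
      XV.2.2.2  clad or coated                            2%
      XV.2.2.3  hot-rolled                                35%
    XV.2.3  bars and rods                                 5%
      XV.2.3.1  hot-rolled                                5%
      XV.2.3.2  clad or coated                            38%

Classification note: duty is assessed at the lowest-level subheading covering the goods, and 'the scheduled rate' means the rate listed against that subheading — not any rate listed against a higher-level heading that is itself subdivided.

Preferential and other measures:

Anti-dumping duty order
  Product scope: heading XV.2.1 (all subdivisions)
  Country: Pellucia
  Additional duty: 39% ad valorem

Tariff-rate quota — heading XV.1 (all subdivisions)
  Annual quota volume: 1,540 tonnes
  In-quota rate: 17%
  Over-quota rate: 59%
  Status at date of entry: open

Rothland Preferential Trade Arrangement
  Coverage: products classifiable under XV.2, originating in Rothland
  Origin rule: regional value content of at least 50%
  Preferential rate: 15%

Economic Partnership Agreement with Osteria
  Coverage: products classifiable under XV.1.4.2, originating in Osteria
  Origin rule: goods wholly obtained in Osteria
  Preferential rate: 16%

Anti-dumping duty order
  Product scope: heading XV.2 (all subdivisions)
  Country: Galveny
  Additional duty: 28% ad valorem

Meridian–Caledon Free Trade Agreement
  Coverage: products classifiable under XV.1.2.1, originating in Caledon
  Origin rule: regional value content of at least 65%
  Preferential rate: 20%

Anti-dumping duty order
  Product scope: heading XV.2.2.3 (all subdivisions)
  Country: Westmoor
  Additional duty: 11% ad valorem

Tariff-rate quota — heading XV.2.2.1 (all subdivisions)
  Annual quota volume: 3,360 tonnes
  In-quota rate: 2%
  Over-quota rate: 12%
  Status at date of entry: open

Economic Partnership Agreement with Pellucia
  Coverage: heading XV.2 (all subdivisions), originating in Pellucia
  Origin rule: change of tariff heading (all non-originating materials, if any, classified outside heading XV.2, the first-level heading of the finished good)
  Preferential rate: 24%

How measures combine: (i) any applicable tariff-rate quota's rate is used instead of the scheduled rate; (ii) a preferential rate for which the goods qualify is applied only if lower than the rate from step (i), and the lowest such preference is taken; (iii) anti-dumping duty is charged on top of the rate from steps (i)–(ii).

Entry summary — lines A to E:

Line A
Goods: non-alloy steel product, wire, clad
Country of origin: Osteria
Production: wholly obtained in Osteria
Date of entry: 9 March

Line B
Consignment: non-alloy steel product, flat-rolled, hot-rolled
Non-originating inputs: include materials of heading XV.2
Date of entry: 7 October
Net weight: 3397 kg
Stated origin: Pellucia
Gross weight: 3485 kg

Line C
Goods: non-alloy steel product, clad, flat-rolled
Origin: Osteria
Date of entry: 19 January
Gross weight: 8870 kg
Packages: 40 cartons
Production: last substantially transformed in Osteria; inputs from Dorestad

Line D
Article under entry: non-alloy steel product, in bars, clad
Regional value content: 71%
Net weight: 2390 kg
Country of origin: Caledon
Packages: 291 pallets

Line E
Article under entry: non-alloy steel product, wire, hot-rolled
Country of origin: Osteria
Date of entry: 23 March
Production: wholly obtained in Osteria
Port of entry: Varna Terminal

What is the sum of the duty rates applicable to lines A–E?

Line A: non-alloy steel → XV.2; wire → XV.2.1; clad → XV.2.1.1. Scheduled 20%. Osteria agreement on XV.1.4.2: XV.2.1.1 not covered. → 20%.
Line B: non-alloy steel → XV.2; flat-rolled → XV.2.2; hot-rolled → XV.2.2.3. Scheduled 35%. Pellucia agreement on XV.2: CTH not met. → 35%.
Line C: non-alloy steel → XV.2; flat-rolled → XV.2.2; clad → XV.2.2.2. Scheduled 2%. Osteria agreement on XV.1.4.2: XV.2.2.2 not covered. → 2%.
Line D: non-alloy steel → XV.2; in bars → XV.2.3; clad → XV.2.3.2. Scheduled 38%. Caledon agreement on XV.1.2.1: XV.2.3.2 not covered. → 38%.
Line E: non-alloy steel → XV.2; wire → XV.2.1; hot-rolled → XV.2.1.2. Scheduled 24%. Osteria agreement on XV.1.4.2: XV.2.1.2 not covered. → 24%.
Sum: 20% + 35% + 2% + 38% + 24% = 119%.

119%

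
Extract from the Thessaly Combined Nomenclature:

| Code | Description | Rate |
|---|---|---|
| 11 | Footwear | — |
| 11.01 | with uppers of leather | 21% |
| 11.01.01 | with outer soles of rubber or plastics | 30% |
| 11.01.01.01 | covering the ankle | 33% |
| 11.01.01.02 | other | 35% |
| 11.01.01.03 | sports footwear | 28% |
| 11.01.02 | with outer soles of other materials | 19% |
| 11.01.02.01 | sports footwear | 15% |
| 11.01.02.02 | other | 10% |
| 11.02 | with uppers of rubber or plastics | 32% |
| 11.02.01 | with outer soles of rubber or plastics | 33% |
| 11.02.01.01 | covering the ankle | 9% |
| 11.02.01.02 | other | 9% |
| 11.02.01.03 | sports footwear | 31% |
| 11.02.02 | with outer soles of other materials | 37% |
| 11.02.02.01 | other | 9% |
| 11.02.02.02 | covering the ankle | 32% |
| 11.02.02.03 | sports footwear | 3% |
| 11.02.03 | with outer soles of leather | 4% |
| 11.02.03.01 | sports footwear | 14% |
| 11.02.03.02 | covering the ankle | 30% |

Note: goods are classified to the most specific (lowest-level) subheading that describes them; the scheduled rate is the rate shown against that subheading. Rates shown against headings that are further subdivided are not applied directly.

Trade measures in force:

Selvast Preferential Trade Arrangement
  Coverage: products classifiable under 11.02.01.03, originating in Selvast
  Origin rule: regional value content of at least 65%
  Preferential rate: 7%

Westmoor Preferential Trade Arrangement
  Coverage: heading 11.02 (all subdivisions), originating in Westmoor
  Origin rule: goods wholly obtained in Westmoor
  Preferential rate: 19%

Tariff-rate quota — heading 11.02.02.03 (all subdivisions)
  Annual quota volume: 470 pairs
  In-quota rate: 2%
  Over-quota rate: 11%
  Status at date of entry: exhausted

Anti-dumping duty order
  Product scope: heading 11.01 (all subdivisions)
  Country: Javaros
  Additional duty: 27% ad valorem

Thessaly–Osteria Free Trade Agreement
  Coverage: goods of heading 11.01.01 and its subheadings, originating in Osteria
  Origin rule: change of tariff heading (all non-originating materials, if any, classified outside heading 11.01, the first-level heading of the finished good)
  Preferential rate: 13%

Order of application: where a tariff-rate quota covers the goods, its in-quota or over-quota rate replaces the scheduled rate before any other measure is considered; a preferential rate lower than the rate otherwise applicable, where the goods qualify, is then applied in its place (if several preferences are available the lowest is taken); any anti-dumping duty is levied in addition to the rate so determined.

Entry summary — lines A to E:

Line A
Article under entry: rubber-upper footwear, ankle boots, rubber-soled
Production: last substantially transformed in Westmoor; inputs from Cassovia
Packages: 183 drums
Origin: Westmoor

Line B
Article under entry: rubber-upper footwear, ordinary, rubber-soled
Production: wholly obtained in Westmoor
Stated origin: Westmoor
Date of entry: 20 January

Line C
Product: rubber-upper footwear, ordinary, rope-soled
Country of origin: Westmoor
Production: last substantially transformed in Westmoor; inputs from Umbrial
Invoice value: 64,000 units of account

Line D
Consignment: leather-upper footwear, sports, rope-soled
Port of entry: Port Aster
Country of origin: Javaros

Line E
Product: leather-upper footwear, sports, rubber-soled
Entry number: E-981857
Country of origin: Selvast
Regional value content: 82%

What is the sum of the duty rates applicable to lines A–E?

97%

Line A: rubber-upper → 11.02; rubber-soled → 11.02.01; ankle boots → 11.02.01.01. Scheduled 9%. Westmoor agreement on 11.02: not wholly obtained. → 9%.
Line B: rubber-upper → 11.02; rubber-soled → 11.02.01; ordinary → 11.02.01.02. Scheduled 9%. Westmoor agreement on 11.02: wholly obtained → 19% available; preference 19% not lower than 9% → no reduction. → 9%.
Line C: rubber-upper → 11.02; rope-soled → 11.02.02; ordinary → 11.02.02.01. Scheduled 9%. Westmoor agreement on 11.02: not wholly obtained. → 9%.
Line D: leather-upper → 11.01; rope-soled → 11.01.02; sports → 11.01.02.01. Scheduled 15%. anti-dumping (Javaros, 11.01): +27%; total 15% + 27% = 42%. → 42%.
Line E: leather-upper → 11.01; rubber-soled → 11.01.01; sports → 11.01.01.03. Scheduled 28%. Selvast agreement on 11.02.01.03: 11.01.01.03 not covered. → 28%.
Sum: 9% + 9% + 9% + 42% + 28% = 97%.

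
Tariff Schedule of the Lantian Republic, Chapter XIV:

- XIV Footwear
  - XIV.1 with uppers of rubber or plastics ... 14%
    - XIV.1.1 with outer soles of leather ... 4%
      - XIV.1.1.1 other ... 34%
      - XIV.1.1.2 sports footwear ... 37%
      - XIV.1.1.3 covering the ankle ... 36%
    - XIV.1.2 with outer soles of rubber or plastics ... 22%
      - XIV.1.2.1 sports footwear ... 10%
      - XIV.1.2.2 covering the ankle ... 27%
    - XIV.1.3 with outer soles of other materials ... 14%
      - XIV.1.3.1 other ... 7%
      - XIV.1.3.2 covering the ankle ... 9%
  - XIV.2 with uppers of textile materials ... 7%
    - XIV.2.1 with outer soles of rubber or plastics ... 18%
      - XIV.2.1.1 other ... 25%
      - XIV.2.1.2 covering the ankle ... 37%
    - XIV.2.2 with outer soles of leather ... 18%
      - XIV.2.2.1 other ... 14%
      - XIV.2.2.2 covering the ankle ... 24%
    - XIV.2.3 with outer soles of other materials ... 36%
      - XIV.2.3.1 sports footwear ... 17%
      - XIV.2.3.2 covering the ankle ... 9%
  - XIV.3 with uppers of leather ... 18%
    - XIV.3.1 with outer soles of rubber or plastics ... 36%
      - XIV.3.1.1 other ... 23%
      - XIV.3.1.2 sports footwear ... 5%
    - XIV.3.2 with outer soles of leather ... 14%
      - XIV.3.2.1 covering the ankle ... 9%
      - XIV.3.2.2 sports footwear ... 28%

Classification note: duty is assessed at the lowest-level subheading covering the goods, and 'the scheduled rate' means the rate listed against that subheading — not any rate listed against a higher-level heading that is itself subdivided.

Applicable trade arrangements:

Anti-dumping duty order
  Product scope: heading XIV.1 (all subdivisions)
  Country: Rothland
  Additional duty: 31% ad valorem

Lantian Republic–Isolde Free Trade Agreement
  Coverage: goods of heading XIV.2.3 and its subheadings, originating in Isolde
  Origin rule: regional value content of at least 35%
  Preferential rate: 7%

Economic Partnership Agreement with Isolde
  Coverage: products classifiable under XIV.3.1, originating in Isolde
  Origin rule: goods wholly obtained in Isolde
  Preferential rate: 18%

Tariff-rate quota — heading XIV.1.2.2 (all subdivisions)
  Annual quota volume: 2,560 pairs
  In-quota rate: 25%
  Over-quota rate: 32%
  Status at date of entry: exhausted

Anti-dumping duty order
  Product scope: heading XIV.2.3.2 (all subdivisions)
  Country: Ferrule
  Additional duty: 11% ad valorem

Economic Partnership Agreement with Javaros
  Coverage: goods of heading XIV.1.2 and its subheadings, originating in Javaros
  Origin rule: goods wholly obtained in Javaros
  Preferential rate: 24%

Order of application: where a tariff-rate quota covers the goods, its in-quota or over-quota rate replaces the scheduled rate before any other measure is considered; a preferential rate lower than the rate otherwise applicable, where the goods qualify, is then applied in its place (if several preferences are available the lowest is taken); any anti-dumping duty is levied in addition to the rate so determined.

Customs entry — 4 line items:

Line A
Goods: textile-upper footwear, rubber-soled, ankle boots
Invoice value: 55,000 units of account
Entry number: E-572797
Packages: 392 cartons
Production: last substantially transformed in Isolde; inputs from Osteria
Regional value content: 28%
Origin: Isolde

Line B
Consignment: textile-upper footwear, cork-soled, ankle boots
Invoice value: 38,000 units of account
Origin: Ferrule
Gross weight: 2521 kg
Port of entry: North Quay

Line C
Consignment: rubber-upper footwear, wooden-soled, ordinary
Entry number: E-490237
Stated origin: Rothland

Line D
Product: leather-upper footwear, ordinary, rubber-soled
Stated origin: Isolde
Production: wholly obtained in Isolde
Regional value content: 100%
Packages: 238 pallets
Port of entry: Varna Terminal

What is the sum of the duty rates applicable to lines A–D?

113%

Line A: textile-upper → XIV.2; rubber-soled → XIV.2.1; ankle boots → XIV.2.1.2. Scheduled 37%. Isolde agreement on XIV.2.3: XIV.2.1.2 not covered; Isolde agreement on XIV.3.1: XIV.2.1.2 not covered. → 37%.
Line B: textile-upper → XIV.2; cork-soled → XIV.2.3; ankle boots → XIV.2.3.2. Scheduled 9%. anti-dumping (Ferrule, XIV.2.3.2): +11%; total 9% + 11% = 20%. → 20%.
Line C: rubber-upper → XIV.1; wooden-soled → XIV.1.3; ordinary → XIV.1.3.1. Scheduled 7%. anti-dumping (Rothland, XIV.1): +31%; total 7% + 31% = 38%. → 38%.
Line D: leather-upper → XIV.3; rubber-soled → XIV.3.1; ordinary → XIV.3.1.1. Scheduled 23%. Isolde agreement on XIV.2.3: XIV.3.1.1 not covered; Isolde agreement on XIV.3.1: wholly obtained → 18% available; preferential 18%. → 18%.
Sum: 37% + 20% + 38% + 18% = 113%.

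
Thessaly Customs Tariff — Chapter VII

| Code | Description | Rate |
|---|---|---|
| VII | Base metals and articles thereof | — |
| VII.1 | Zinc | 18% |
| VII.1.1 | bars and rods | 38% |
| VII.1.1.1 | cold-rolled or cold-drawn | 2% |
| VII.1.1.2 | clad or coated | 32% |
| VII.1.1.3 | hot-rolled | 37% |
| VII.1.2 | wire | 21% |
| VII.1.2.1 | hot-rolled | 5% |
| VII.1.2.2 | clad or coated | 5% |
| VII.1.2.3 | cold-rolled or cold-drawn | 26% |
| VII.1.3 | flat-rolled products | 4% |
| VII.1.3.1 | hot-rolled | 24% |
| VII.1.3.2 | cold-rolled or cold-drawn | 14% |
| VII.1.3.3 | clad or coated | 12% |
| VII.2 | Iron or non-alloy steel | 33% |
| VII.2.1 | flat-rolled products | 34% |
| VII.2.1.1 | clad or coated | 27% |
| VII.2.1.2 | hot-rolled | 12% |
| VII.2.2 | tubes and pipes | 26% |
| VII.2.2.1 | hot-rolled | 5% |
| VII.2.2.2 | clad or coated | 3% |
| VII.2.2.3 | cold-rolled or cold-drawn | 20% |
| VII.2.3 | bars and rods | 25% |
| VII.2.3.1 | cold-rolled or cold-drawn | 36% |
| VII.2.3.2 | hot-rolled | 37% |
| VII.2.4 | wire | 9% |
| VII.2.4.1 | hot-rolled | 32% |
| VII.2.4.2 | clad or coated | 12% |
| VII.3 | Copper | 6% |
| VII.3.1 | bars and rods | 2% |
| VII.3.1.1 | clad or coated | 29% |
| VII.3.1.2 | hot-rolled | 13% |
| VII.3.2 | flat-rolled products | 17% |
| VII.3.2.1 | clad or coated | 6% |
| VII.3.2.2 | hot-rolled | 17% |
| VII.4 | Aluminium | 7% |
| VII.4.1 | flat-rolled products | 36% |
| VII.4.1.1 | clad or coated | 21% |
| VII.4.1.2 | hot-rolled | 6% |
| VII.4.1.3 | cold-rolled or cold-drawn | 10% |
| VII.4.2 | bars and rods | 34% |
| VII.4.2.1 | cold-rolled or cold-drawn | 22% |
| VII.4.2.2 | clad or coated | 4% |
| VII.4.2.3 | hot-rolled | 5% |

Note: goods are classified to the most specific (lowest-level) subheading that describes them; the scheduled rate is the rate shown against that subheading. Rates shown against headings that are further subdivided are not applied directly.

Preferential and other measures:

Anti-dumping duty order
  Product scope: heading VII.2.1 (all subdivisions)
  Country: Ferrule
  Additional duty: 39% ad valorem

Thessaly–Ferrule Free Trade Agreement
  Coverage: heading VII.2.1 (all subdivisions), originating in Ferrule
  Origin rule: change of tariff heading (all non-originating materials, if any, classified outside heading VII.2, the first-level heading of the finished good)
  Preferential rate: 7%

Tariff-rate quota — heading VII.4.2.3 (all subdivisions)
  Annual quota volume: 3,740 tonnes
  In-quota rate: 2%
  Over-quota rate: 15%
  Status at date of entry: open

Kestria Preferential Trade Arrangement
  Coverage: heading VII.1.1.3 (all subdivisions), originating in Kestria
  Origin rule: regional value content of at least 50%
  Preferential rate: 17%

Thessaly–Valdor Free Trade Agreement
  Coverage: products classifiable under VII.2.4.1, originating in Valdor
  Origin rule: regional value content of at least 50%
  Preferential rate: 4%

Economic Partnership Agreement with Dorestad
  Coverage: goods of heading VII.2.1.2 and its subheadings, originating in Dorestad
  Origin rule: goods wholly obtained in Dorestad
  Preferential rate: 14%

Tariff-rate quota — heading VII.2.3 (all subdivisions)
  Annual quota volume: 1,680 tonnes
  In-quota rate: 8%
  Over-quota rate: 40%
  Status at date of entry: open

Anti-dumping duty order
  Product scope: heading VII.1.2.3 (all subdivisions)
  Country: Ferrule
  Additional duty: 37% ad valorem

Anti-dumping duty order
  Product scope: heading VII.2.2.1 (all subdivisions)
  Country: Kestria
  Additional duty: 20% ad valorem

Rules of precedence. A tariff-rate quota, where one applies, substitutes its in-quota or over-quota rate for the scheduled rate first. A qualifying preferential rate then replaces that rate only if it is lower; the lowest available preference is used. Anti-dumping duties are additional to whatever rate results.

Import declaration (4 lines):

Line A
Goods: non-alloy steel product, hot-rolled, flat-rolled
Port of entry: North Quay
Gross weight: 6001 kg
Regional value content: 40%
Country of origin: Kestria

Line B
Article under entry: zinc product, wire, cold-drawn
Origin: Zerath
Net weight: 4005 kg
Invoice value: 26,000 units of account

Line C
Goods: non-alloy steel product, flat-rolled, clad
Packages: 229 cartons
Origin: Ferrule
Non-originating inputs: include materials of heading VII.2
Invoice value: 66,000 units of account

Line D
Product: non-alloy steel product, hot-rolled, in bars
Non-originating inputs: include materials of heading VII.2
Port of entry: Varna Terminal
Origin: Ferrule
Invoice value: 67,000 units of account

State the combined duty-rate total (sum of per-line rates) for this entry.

112%

Line A: non-alloy steel → VII.2; flat-rolled → VII.2.1; hot-rolled → VII.2.1.2. Scheduled 12%. Kestria agreement on VII.1.1.3: VII.2.1.2 not covered. → 12%.
Line B: zinc → VII.1; wire → VII.1.2; cold-drawn → VII.1.2.3. Scheduled 26%. No special measure applies. → 26%.
Line C: non-alloy steel → VII.2; flat-rolled → VII.2.1; clad → VII.2.1.1. Scheduled 27%. Ferrule agreement on VII.2.1: CTH not met; anti-dumping (Ferrule, VII.2.1): +39%; total 27% + 39% = 66%. → 66%.
Line D: non-alloy steel → VII.2; in bars → VII.2.3; hot-rolled → VII.2.3.2. Scheduled 37%. quota on VII.2.3 open → in-quota 8%; Ferrule agreement on VII.2.1: VII.2.3.2 not covered. → 8%.
Sum: 12% + 26% + 66% + 8% = 112%.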